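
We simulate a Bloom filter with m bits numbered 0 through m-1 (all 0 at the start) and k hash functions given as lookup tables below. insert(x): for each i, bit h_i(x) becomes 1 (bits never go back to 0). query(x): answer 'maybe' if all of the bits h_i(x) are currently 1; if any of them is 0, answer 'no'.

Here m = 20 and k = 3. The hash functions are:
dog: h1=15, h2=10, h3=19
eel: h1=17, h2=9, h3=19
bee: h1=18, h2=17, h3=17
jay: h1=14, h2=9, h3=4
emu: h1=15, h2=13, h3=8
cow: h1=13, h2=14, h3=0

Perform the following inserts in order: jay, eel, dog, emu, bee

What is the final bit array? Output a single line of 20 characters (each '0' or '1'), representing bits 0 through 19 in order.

Start: bits=00000000000000000000
After insert 'jay': sets bits 4 9 14 -> bits=00001000010000100000
After insert 'eel': sets bits 9 17 19 -> bits=00001000010000100101
After insert 'dog': sets bits 10 15 19 -> bits=00001000011000110101
After insert 'emu': sets bits 8 13 15 -> bits=00001000111001110101
After insert 'bee': sets bits 17 18 -> bits=00001000111001110111

Answer: 00001000111001110111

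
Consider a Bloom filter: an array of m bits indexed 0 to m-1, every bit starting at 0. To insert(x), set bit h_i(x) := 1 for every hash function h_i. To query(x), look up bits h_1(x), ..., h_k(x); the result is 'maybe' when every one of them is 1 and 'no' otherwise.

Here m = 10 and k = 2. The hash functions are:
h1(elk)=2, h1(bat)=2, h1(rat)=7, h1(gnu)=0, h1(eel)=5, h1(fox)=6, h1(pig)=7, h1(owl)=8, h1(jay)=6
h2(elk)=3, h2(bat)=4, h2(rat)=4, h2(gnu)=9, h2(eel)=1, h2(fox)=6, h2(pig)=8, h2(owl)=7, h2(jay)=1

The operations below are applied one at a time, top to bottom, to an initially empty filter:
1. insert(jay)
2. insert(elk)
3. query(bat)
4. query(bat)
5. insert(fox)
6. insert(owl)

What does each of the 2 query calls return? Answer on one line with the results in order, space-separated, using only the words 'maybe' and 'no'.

Start: bits=0000000000
Op 1: insert jay -> sets bits 1 6 -> bits=0100001000
Op 2: insert elk -> sets bits 2 3 -> bits=0111001000
Op 3: query bat -> checks bit2=1, bit4=0 (has a 0) -> no
Op 4: query bat -> checks bit2=1, bit4=0 (has a 0) -> no
Op 5: insert fox -> sets bits 6 -> bits=0111001000
Op 6: insert owl -> sets bits 7 8 -> bits=0111001110
Query results in order: no no

Answer: no no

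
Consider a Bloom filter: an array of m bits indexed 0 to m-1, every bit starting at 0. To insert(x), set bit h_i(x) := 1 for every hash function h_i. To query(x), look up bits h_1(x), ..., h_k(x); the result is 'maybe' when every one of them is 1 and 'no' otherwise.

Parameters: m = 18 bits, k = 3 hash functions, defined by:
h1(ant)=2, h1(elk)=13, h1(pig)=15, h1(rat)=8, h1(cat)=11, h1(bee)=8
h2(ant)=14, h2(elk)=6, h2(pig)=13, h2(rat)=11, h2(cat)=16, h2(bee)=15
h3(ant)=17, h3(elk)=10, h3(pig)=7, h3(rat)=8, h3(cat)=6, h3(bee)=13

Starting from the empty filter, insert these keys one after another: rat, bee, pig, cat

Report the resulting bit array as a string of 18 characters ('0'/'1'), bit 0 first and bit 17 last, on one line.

Answer: 000000111001010110

Derivation:
Start: bits=000000000000000000
After insert 'rat': sets bits 8 11 -> bits=000000001001000000
After insert 'bee': sets bits 8 13 15 -> bits=000000001001010100
After insert 'pig': sets bits 7 13 15 -> bits=000000011001010100
After insert 'cat': sets bits 6 11 16 -> bits=000000111001010110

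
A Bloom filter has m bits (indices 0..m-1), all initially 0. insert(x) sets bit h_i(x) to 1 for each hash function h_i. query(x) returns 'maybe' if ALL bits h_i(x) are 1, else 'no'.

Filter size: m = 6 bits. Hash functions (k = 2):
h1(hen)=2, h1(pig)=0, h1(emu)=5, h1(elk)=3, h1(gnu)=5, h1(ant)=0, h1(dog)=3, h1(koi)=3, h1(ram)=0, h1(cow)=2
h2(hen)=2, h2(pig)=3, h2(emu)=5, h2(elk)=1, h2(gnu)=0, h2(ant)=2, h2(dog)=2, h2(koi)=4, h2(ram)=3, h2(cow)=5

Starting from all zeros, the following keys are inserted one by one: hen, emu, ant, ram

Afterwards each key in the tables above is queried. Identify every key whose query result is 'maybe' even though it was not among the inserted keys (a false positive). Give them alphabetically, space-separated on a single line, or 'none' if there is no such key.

Answer: cow dog gnu pig

Derivation:
Start: bits=000000
After insert 'hen': sets bits 2 -> bits=001000
After insert 'emu': sets bits 5 -> bits=001001
After insert 'ant': sets bits 0 2 -> bits=101001
After insert 'ram': sets bits 0 3 -> bits=101101
Not inserted: cow dog elk gnu koi pig — query each against bits=101101:
query cow: checks bit2=1, bit5=1 (all 1) -> maybe => FALSE POSITIVE
query dog: checks bit2=1, bit3=1 (all 1) -> maybe => FALSE POSITIVE
query elk: checks bit1=0, bit3=1 (has a 0) -> no => not a false positive
query gnu: checks bit0=1, bit5=1 (all 1) -> maybe => FALSE POSITIVE
query koi: checks bit3=1, bit4=0 (has a 0) -> no => not a false positive
query pig: checks bit0=1, bit3=1 (all 1) -> maybe => FALSE POSITIVE
False positives (alphabetical): cow dog gnu pig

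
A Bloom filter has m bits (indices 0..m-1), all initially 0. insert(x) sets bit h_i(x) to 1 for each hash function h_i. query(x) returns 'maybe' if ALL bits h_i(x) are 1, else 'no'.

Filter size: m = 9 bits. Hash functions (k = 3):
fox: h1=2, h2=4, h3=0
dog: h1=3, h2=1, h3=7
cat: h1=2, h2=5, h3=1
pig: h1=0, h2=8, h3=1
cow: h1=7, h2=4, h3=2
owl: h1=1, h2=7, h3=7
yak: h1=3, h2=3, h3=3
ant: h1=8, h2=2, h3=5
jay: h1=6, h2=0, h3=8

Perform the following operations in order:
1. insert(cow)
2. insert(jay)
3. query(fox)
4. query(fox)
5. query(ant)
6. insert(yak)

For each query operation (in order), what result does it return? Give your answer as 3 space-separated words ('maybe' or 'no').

Answer: maybe maybe no

Derivation:
Start: bits=000000000
Op 1: insert cow -> sets bits 2 4 7 -> bits=001010010
Op 2: insert jay -> sets bits 0 6 8 -> bits=101010111
Op 3: query fox -> checks bit0=1, bit2=1, bit4=1 (all 1) -> maybe
Op 4: query fox -> checks bit0=1, bit2=1, bit4=1 (all 1) -> maybe
Op 5: query ant -> checks bit2=1, bit5=0, bit8=1 (has a 0) -> no
Op 6: insert yak -> sets bits 3 -> bits=101110111
Query results in order: maybe maybe no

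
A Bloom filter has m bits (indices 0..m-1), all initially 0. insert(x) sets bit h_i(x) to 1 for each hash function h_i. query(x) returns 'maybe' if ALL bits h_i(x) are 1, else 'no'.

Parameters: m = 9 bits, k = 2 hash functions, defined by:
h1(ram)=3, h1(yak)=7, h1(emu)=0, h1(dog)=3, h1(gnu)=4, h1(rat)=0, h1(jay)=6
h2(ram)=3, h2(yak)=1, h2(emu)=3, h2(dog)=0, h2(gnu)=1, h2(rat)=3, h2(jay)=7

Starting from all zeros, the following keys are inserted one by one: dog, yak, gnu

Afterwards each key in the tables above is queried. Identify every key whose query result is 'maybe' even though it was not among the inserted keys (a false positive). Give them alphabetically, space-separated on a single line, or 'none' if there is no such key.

Answer: emu ram rat

Derivation:
Start: bits=000000000
After insert 'dog': sets bits 0 3 -> bits=100100000
After insert 'yak': sets bits 1 7 -> bits=110100010
After insert 'gnu': sets bits 1 4 -> bits=110110010
Not inserted: emu jay ram rat — query each against bits=110110010:
query emu: checks bit0=1, bit3=1 (all 1) -> maybe => FALSE POSITIVE
query jay: checks bit6=0, bit7=1 (has a 0) -> no => not a false positive
query ram: checks bit3=1 (all 1) -> maybe => FALSE POSITIVE
query rat: checks bit0=1, bit3=1 (all 1) -> maybe => FALSE POSITIVE
False positives (alphabetical): emu ram rat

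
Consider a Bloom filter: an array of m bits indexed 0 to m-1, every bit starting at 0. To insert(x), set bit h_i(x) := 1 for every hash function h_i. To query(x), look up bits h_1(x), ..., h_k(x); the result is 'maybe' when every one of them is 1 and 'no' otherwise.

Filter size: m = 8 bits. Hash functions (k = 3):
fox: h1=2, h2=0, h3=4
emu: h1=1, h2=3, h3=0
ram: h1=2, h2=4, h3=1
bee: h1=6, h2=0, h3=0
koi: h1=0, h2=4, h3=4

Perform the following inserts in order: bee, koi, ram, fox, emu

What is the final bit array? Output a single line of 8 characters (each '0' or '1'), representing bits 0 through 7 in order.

Answer: 11111010

Derivation:
Start: bits=00000000
After insert 'bee': sets bits 0 6 -> bits=10000010
After insert 'koi': sets bits 0 4 -> bits=10001010
After insert 'ram': sets bits 1 2 4 -> bits=11101010
After insert 'fox': sets bits 0 2 4 -> bits=11101010
After insert 'emu': sets bits 0 1 3 -> bits=11111010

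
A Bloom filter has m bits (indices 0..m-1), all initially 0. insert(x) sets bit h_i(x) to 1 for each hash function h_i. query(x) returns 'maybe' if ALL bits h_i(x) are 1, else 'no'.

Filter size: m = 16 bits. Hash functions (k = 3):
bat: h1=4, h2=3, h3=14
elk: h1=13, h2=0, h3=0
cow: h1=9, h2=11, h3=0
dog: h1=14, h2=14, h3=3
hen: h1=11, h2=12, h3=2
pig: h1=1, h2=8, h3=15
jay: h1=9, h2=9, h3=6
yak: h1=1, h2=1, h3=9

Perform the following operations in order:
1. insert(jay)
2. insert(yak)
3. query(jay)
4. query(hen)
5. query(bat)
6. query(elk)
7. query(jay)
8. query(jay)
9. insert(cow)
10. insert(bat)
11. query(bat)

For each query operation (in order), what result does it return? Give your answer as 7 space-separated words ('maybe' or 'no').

Answer: maybe no no no maybe maybe maybe

Derivation:
Start: bits=0000000000000000
Op 1: insert jay -> sets bits 6 9 -> bits=0000001001000000
Op 2: insert yak -> sets bits 1 9 -> bits=0100001001000000
Op 3: query jay -> checks bit6=1, bit9=1 (all 1) -> maybe
Op 4: query hen -> checks bit2=0, bit11=0, bit12=0 (has a 0) -> no
Op 5: query bat -> checks bit3=0, bit4=0, bit14=0 (has a 0) -> no
Op 6: query elk -> checks bit0=0, bit13=0 (has a 0) -> no
Op 7: query jay -> checks bit6=1, bit9=1 (all 1) -> maybe
Op 8: query jay -> checks bit6=1, bit9=1 (all 1) -> maybe
Op 9: insert cow -> sets bits 0 9 11 -> bits=1100001001010000
Op 10: insert bat -> sets bits 3 4 14 -> bits=1101101001010010
Op 11: query bat -> checks bit3=1, bit4=1, bit14=1 (all 1) -> maybe
Query results in order: maybe no no no maybe maybe maybe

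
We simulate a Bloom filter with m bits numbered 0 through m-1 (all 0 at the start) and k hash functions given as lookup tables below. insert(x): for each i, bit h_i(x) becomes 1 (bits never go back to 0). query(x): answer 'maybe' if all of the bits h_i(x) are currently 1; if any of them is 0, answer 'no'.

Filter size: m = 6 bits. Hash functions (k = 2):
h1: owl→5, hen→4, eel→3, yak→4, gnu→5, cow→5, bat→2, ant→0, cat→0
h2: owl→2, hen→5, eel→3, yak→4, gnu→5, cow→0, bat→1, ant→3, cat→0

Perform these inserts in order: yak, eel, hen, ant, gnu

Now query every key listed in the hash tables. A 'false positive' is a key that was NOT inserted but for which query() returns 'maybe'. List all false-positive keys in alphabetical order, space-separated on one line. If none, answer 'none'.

Answer: cat cow

Derivation:
Start: bits=000000
After insert 'yak': sets bits 4 -> bits=000010
After insert 'eel': sets bits 3 -> bits=000110
After insert 'hen': sets bits 4 5 -> bits=000111
After insert 'ant': sets bits 0 3 -> bits=100111
After insert 'gnu': sets bits 5 -> bits=100111
Not inserted: bat cat cow owl — query each against bits=100111:
query bat: checks bit1=0, bit2=0 (has a 0) -> no => not a false positive
query cat: checks bit0=1 (all 1) -> maybe => FALSE POSITIVE
query cow: checks bit0=1, bit5=1 (all 1) -> maybe => FALSE POSITIVE
query owl: checks bit2=0, bit5=1 (has a 0) -> no => not a false positive
False positives (alphabetical): cat cow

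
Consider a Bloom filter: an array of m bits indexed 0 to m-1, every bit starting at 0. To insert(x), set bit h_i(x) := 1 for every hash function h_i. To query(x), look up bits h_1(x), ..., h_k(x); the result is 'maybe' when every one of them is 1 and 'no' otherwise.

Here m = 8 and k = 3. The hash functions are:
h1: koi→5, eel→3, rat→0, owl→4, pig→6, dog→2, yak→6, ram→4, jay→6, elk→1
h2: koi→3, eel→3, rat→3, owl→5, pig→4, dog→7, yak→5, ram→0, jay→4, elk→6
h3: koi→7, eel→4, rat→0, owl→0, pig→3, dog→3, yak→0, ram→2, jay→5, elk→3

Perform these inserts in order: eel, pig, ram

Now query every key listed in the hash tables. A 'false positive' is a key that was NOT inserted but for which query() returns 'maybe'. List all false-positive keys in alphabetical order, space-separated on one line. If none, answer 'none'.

Start: bits=00000000
After insert 'eel': sets bits 3 4 -> bits=00011000
After insert 'pig': sets bits 3 4 6 -> bits=00011010
After insert 'ram': sets bits 0 2 4 -> bits=10111010
Not inserted: dog elk jay koi owl rat yak — query each against bits=10111010:
query dog: checks bit2=1, bit3=1, bit7=0 (has a 0) -> no => not a false positive
query elk: checks bit1=0, bit3=1, bit6=1 (has a 0) -> no => not a false positive
query jay: checks bit4=1, bit5=0, bit6=1 (has a 0) -> no => not a false positive
query koi: checks bit3=1, bit5=0, bit7=0 (has a 0) -> no => not a false positive
query owl: checks bit0=1, bit4=1, bit5=0 (has a 0) -> no => not a false positive
query rat: checks bit0=1, bit3=1 (all 1) -> maybe => FALSE POSITIVE
query yak: checks bit0=1, bit5=0, bit6=1 (has a 0) -> no => not a false positive
False positives (alphabetical): rat

Answer: rat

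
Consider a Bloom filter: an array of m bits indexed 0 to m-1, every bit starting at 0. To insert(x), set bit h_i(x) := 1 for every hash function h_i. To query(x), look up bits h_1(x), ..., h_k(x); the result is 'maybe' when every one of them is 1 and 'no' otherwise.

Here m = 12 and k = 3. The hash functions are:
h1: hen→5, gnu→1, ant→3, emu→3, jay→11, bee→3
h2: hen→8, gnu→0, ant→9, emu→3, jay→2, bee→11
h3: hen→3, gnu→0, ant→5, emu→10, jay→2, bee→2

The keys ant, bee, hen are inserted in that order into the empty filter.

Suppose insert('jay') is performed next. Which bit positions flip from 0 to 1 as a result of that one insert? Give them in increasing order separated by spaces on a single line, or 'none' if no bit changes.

Answer: none

Derivation:
Start: bits=000000000000
After insert 'ant': sets bits 3 5 9 -> bits=000101000100
After insert 'bee': sets bits 2 3 11 -> bits=001101000101
After insert 'hen': sets bits 3 5 8 -> bits=001101001101
insert 'jay' would touch bits 2 11; currently bit2=1, bit11=1
Bits that are 0 among those (would change 0->1): none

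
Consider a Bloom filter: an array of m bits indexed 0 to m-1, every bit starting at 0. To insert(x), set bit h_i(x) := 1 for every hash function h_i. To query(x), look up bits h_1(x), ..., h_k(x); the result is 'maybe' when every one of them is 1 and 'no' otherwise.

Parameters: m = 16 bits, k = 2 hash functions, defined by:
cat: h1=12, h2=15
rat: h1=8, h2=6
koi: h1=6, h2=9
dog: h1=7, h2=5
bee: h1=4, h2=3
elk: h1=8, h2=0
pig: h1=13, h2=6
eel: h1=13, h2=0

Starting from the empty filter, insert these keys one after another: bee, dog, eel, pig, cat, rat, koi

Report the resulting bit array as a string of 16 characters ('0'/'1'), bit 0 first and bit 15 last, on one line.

Answer: 1001111111001101

Derivation:
Start: bits=0000000000000000
After insert 'bee': sets bits 3 4 -> bits=0001100000000000
After insert 'dog': sets bits 5 7 -> bits=0001110100000000
After insert 'eel': sets bits 0 13 -> bits=1001110100000100
After insert 'pig': sets bits 6 13 -> bits=1001111100000100
After insert 'cat': sets bits 12 15 -> bits=1001111100001101
After insert 'rat': sets bits 6 8 -> bits=1001111110001101
After insert 'koi': sets bits 6 9 -> bits=1001111111001101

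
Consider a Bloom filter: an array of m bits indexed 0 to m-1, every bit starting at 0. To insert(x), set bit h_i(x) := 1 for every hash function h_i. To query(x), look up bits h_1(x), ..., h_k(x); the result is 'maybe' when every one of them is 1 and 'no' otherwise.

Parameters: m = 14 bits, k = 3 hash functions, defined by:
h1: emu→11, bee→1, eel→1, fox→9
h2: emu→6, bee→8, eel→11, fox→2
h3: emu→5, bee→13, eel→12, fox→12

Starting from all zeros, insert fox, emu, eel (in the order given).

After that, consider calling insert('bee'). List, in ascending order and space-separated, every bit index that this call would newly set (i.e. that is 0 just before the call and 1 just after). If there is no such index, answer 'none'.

Answer: 8 13

Derivation:
Start: bits=00000000000000
After insert 'fox': sets bits 2 9 12 -> bits=00100000010010
After insert 'emu': sets bits 5 6 11 -> bits=00100110010110
After insert 'eel': sets bits 1 11 12 -> bits=01100110010110
insert 'bee' would touch bits 1 8 13; currently bit1=1, bit8=0, bit13=0
Bits that are 0 among those (would change 0->1): 8 13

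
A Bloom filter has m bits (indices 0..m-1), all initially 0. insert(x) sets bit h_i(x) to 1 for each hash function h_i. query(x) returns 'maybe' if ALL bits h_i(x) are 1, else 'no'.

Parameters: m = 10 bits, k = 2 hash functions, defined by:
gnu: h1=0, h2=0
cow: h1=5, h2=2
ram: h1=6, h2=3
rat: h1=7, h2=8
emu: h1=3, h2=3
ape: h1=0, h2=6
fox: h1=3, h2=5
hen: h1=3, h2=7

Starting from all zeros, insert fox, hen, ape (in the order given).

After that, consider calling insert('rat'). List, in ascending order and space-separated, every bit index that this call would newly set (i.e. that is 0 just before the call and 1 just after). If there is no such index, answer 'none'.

Answer: 8

Derivation:
Start: bits=0000000000
After insert 'fox': sets bits 3 5 -> bits=0001010000
After insert 'hen': sets bits 3 7 -> bits=0001010100
After insert 'ape': sets bits 0 6 -> bits=1001011100
insert 'rat' would touch bits 7 8; currently bit7=1, bit8=0
Bits that are 0 among those (would change 0->1): 8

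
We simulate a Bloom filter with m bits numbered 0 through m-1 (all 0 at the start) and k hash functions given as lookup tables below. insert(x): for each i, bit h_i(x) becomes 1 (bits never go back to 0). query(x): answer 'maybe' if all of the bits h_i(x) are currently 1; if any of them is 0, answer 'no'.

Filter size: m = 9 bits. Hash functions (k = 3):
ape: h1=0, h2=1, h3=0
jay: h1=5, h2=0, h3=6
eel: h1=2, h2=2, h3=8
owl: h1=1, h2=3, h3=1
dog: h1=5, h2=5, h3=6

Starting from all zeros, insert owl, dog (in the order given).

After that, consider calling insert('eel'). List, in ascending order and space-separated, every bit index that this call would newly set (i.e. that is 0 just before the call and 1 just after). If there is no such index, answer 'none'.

Answer: 2 8

Derivation:
Start: bits=000000000
After insert 'owl': sets bits 1 3 -> bits=010100000
After insert 'dog': sets bits 5 6 -> bits=010101100
insert 'eel' would touch bits 2 8; currently bit2=0, bit8=0
Bits that are 0 among those (would change 0->1): 2 8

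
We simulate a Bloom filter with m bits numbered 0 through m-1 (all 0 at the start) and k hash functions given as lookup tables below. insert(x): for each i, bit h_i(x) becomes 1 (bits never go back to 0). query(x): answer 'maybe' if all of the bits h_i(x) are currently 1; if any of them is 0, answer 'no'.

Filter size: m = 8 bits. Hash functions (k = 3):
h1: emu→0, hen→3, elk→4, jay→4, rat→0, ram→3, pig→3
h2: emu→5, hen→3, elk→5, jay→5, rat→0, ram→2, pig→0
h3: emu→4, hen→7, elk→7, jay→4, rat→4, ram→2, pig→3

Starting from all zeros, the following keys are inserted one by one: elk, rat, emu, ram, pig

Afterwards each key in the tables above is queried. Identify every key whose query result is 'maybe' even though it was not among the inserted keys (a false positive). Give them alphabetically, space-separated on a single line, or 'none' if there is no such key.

Answer: hen jay

Derivation:
Start: bits=00000000
After insert 'elk': sets bits 4 5 7 -> bits=00001101
After insert 'rat': sets bits 0 4 -> bits=10001101
After insert 'emu': sets bits 0 4 5 -> bits=10001101
After insert 'ram': sets bits 2 3 -> bits=10111101
After insert 'pig': sets bits 0 3 -> bits=10111101
Not inserted: hen jay — query each against bits=10111101:
query hen: checks bit3=1, bit7=1 (all 1) -> maybe => FALSE POSITIVE
query jay: checks bit4=1, bit5=1 (all 1) -> maybe => FALSE POSITIVE
False positives (alphabetical): hen jay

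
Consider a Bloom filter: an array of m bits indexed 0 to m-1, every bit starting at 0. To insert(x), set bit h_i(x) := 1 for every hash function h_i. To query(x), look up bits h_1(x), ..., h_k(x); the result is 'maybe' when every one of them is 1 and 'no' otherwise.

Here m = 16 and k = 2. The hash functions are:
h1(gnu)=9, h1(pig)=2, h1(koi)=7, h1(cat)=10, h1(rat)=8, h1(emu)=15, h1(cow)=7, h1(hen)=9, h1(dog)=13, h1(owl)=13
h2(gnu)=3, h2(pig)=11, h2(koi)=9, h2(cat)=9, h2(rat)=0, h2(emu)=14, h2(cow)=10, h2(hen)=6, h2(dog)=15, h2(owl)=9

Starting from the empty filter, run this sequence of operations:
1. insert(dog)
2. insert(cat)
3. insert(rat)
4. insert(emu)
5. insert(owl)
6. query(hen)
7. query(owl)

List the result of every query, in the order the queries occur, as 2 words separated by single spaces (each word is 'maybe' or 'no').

Answer: no maybe

Derivation:
Start: bits=0000000000000000
Op 1: insert dog -> sets bits 13 15 -> bits=0000000000000101
Op 2: insert cat -> sets bits 9 10 -> bits=0000000001100101
Op 3: insert rat -> sets bits 0 8 -> bits=1000000011100101
Op 4: insert emu -> sets bits 14 15 -> bits=1000000011100111
Op 5: insert owl -> sets bits 9 13 -> bits=1000000011100111
Op 6: query hen -> checks bit6=0, bit9=1 (has a 0) -> no
Op 7: query owl -> checks bit9=1, bit13=1 (all 1) -> maybe
Query results in order: no maybe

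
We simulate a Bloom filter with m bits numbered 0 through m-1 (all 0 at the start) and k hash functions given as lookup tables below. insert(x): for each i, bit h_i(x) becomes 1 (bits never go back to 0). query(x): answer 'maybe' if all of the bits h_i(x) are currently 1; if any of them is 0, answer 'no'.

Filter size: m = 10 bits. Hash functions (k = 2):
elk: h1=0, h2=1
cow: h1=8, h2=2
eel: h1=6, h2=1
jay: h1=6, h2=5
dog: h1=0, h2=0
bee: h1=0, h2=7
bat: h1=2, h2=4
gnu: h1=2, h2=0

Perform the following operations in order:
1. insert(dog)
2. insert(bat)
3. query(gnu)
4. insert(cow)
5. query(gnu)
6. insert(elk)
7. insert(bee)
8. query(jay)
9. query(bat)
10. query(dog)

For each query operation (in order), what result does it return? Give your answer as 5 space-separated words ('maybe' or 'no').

Answer: maybe maybe no maybe maybe

Derivation:
Start: bits=0000000000
Op 1: insert dog -> sets bits 0 -> bits=1000000000
Op 2: insert bat -> sets bits 2 4 -> bits=1010100000
Op 3: query gnu -> checks bit0=1, bit2=1 (all 1) -> maybe
Op 4: insert cow -> sets bits 2 8 -> bits=1010100010
Op 5: query gnu -> checks bit0=1, bit2=1 (all 1) -> maybe
Op 6: insert elk -> sets bits 0 1 -> bits=1110100010
Op 7: insert bee -> sets bits 0 7 -> bits=1110100110
Op 8: query jay -> checks bit5=0, bit6=0 (has a 0) -> no
Op 9: query bat -> checks bit2=1, bit4=1 (all 1) -> maybe
Op 10: query dog -> checks bit0=1 (all 1) -> maybe
Query results in order: maybe maybe no maybe maybe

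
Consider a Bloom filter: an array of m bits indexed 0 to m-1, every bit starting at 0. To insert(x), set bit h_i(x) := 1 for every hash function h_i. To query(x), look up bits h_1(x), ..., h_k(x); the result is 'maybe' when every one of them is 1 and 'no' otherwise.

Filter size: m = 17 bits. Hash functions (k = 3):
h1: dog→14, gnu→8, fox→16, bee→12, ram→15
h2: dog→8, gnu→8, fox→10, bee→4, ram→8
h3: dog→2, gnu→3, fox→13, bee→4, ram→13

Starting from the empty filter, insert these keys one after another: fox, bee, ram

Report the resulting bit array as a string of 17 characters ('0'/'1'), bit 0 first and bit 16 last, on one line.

Answer: 00001000101011011

Derivation:
Start: bits=00000000000000000
After insert 'fox': sets bits 10 13 16 -> bits=00000000001001001
After insert 'bee': sets bits 4 12 -> bits=00001000001011001
After insert 'ram': sets bits 8 13 15 -> bits=00001000101011011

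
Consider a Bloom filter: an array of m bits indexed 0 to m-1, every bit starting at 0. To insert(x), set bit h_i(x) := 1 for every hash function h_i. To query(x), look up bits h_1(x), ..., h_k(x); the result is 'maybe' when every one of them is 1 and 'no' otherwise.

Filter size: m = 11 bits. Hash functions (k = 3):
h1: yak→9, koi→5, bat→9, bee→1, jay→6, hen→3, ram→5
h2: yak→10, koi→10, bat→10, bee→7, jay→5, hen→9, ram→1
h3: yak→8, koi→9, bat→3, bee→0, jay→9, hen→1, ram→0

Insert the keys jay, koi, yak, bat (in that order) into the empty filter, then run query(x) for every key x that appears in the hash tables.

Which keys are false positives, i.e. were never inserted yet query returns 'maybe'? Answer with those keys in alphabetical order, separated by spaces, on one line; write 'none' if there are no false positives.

Start: bits=00000000000
After insert 'jay': sets bits 5 6 9 -> bits=00000110010
After insert 'koi': sets bits 5 9 10 -> bits=00000110011
After insert 'yak': sets bits 8 9 10 -> bits=00000110111
After insert 'bat': sets bits 3 9 10 -> bits=00010110111
Not inserted: bee hen ram — query each against bits=00010110111:
query bee: checks bit0=0, bit1=0, bit7=0 (has a 0) -> no => not a false positive
query hen: checks bit1=0, bit3=1, bit9=1 (has a 0) -> no => not a false positive
query ram: checks bit0=0, bit1=0, bit5=1 (has a 0) -> no => not a false positive
False positives (alphabetical): none

Answer: none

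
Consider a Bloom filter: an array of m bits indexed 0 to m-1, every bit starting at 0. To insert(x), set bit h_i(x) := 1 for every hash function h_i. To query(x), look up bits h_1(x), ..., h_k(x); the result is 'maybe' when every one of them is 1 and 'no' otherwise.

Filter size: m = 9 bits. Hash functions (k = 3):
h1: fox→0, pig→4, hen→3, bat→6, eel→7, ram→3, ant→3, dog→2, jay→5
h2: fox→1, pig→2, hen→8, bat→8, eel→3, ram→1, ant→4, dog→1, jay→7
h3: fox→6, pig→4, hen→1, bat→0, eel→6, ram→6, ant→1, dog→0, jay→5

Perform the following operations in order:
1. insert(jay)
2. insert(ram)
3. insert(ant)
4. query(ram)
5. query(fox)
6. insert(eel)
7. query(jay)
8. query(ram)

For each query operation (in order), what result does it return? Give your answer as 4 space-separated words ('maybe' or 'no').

Start: bits=000000000
Op 1: insert jay -> sets bits 5 7 -> bits=000001010
Op 2: insert ram -> sets bits 1 3 6 -> bits=010101110
Op 3: insert ant -> sets bits 1 3 4 -> bits=010111110
Op 4: query ram -> checks bit1=1, bit3=1, bit6=1 (all 1) -> maybe
Op 5: query fox -> checks bit0=0, bit1=1, bit6=1 (has a 0) -> no
Op 6: insert eel -> sets bits 3 6 7 -> bits=010111110
Op 7: query jay -> checks bit5=1, bit7=1 (all 1) -> maybe
Op 8: query ram -> checks bit1=1, bit3=1, bit6=1 (all 1) -> maybe
Query results in order: maybe no maybe maybe

Answer: maybe no maybe maybe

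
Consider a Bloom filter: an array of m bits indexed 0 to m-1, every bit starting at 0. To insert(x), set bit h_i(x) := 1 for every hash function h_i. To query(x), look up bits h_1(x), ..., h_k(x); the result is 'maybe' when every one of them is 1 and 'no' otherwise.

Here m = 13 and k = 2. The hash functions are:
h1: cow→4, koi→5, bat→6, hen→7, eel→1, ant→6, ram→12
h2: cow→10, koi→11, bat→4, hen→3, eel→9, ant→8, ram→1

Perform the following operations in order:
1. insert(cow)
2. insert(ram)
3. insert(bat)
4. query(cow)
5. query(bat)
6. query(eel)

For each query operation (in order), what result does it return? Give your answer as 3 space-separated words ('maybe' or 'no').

Start: bits=0000000000000
Op 1: insert cow -> sets bits 4 10 -> bits=0000100000100
Op 2: insert ram -> sets bits 1 12 -> bits=0100100000101
Op 3: insert bat -> sets bits 4 6 -> bits=0100101000101
Op 4: query cow -> checks bit4=1, bit10=1 (all 1) -> maybe
Op 5: query bat -> checks bit4=1, bit6=1 (all 1) -> maybe
Op 6: query eel -> checks bit1=1, bit9=0 (has a 0) -> no
Query results in order: maybe maybe no

Answer: maybe maybe no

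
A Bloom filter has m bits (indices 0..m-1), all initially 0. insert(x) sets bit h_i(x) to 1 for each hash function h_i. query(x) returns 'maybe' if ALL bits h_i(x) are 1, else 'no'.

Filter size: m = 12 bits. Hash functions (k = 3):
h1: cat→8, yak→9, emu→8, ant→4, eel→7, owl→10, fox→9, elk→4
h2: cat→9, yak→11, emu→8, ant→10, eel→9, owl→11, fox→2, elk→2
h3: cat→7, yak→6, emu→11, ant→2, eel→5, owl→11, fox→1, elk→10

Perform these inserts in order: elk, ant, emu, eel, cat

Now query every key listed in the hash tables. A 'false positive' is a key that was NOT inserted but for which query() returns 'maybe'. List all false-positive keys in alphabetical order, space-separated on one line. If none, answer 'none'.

Answer: owl

Derivation:
Start: bits=000000000000
After insert 'elk': sets bits 2 4 10 -> bits=001010000010
After insert 'ant': sets bits 2 4 10 -> bits=001010000010
After insert 'emu': sets bits 8 11 -> bits=001010001011
After insert 'eel': sets bits 5 7 9 -> bits=001011011111
After insert 'cat': sets bits 7 8 9 -> bits=001011011111
Not inserted: fox owl yak — query each against bits=001011011111:
query fox: checks bit1=0, bit2=1, bit9=1 (has a 0) -> no => not a false positive
query owl: checks bit10=1, bit11=1 (all 1) -> maybe => FALSE POSITIVE
query yak: checks bit6=0, bit9=1, bit11=1 (has a 0) -> no => not a false positive
False positives (alphabetical): owl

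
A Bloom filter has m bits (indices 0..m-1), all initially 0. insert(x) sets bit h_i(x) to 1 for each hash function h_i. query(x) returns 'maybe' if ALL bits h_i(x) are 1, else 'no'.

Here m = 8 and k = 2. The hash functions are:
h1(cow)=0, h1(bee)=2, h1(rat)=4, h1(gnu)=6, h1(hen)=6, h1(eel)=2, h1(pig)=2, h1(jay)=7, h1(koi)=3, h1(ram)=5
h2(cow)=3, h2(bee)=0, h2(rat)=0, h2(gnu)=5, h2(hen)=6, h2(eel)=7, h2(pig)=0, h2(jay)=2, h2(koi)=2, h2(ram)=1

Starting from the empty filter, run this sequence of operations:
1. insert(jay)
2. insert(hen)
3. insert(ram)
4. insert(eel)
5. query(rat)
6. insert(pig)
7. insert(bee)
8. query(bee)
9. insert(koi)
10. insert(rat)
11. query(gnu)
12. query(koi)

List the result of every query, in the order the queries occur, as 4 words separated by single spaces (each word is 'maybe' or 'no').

Start: bits=00000000
Op 1: insert jay -> sets bits 2 7 -> bits=00100001
Op 2: insert hen -> sets bits 6 -> bits=00100011
Op 3: insert ram -> sets bits 1 5 -> bits=01100111
Op 4: insert eel -> sets bits 2 7 -> bits=01100111
Op 5: query rat -> checks bit0=0, bit4=0 (has a 0) -> no
Op 6: insert pig -> sets bits 0 2 -> bits=11100111
Op 7: insert bee -> sets bits 0 2 -> bits=11100111
Op 8: query bee -> checks bit0=1, bit2=1 (all 1) -> maybe
Op 9: insert koi -> sets bits 2 3 -> bits=11110111
Op 10: insert rat -> sets bits 0 4 -> bits=11111111
Op 11: query gnu -> checks bit5=1, bit6=1 (all 1) -> maybe
Op 12: query koi -> checks bit2=1, bit3=1 (all 1) -> maybe
Query results in order: no maybe maybe maybe

Answer: no maybe maybe maybe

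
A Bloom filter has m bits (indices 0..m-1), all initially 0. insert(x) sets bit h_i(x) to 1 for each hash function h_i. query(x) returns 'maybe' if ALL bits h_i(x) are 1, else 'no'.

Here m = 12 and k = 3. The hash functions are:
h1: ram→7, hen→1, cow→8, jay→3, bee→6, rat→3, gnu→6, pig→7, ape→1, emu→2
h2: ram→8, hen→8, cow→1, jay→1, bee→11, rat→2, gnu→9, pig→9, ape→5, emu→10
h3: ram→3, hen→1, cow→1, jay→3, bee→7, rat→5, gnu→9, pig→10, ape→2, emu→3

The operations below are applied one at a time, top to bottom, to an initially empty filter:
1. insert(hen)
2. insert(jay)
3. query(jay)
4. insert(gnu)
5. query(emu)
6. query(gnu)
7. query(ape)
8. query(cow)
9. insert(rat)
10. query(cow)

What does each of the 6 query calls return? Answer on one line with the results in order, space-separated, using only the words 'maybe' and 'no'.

Answer: maybe no maybe no maybe maybe

Derivation:
Start: bits=000000000000
Op 1: insert hen -> sets bits 1 8 -> bits=010000001000
Op 2: insert jay -> sets bits 1 3 -> bits=010100001000
Op 3: query jay -> checks bit1=1, bit3=1 (all 1) -> maybe
Op 4: insert gnu -> sets bits 6 9 -> bits=010100101100
Op 5: query emu -> checks bit2=0, bit3=1, bit10=0 (has a 0) -> no
Op 6: query gnu -> checks bit6=1, bit9=1 (all 1) -> maybe
Op 7: query ape -> checks bit1=1, bit2=0, bit5=0 (has a 0) -> no
Op 8: query cow -> checks bit1=1, bit8=1 (all 1) -> maybe
Op 9: insert rat -> sets bits 2 3 5 -> bits=011101101100
Op 10: query cow -> checks bit1=1, bit8=1 (all 1) -> maybe
Query results in order: maybe no maybe no maybe maybe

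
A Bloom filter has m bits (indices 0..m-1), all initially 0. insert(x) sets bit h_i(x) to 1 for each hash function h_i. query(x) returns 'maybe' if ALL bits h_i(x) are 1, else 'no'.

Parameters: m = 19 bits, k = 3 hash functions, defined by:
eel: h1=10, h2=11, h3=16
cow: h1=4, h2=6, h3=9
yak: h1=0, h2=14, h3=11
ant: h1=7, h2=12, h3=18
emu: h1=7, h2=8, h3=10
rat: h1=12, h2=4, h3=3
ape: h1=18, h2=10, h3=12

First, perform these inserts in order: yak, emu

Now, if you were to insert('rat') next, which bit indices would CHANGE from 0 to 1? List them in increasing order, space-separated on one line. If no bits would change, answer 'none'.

Start: bits=0000000000000000000
After insert 'yak': sets bits 0 11 14 -> bits=1000000000010010000
After insert 'emu': sets bits 7 8 10 -> bits=1000000110110010000
insert 'rat' would touch bits 3 4 12; currently bit3=0, bit4=0, bit12=0
Bits that are 0 among those (would change 0->1): 3 4 12

Answer: 3 4 12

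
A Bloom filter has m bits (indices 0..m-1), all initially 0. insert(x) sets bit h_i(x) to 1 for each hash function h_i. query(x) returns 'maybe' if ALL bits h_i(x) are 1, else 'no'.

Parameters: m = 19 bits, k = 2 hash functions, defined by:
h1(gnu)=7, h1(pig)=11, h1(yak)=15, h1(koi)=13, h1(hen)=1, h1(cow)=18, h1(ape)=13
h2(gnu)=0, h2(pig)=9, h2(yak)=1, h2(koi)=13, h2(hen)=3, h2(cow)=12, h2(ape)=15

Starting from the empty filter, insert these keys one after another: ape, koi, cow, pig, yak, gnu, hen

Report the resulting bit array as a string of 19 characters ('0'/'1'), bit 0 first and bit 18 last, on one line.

Answer: 1101000101011101001

Derivation:
Start: bits=0000000000000000000
After insert 'ape': sets bits 13 15 -> bits=0000000000000101000
After insert 'koi': sets bits 13 -> bits=0000000000000101000
After insert 'cow': sets bits 12 18 -> bits=0000000000001101001
After insert 'pig': sets bits 9 11 -> bits=0000000001011101001
After insert 'yak': sets bits 1 15 -> bits=0100000001011101001
After insert 'gnu': sets bits 0 7 -> bits=1100000101011101001
After insert 'hen': sets bits 1 3 -> bits=1101000101011101001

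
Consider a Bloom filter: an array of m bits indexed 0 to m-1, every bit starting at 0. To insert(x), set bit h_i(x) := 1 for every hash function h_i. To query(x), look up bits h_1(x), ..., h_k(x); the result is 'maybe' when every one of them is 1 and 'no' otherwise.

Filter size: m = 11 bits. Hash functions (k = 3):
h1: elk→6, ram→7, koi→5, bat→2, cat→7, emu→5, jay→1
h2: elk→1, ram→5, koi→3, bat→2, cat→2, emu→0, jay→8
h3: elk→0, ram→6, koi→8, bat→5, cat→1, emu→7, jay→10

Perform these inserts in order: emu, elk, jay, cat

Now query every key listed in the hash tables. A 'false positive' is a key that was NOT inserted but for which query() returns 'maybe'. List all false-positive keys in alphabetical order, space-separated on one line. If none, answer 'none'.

Start: bits=00000000000
After insert 'emu': sets bits 0 5 7 -> bits=10000101000
After insert 'elk': sets bits 0 1 6 -> bits=11000111000
After insert 'jay': sets bits 1 8 10 -> bits=11000111101
After insert 'cat': sets bits 1 2 7 -> bits=11100111101
Not inserted: bat koi ram — query each against bits=11100111101:
query bat: checks bit2=1, bit5=1 (all 1) -> maybe => FALSE POSITIVE
query koi: checks bit3=0, bit5=1, bit8=1 (has a 0) -> no => not a false positive
query ram: checks bit5=1, bit6=1, bit7=1 (all 1) -> maybe => FALSE POSITIVE
False positives (alphabetical): bat ram

Answer: bat ram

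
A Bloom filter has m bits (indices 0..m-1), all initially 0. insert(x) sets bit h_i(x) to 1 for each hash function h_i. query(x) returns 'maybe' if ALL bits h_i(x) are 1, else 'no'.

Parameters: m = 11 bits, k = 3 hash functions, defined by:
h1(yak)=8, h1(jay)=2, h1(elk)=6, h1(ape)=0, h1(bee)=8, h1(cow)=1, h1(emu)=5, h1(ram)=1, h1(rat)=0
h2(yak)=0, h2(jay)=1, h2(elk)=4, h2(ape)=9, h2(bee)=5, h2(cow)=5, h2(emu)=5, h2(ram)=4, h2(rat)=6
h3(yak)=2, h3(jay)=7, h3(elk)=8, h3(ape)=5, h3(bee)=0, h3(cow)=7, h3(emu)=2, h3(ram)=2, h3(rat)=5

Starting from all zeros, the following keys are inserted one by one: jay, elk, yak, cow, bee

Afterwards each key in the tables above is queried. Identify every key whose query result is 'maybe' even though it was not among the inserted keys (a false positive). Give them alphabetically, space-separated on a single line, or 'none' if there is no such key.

Answer: emu ram rat

Derivation:
Start: bits=00000000000
After insert 'jay': sets bits 1 2 7 -> bits=01100001000
After insert 'elk': sets bits 4 6 8 -> bits=01101011100
After insert 'yak': sets bits 0 2 8 -> bits=11101011100
After insert 'cow': sets bits 1 5 7 -> bits=11101111100
After insert 'bee': sets bits 0 5 8 -> bits=11101111100
Not inserted: ape emu ram rat — query each against bits=11101111100:
query ape: checks bit0=1, bit5=1, bit9=0 (has a 0) -> no => not a false positive
query emu: checks bit2=1, bit5=1 (all 1) -> maybe => FALSE POSITIVE
query ram: checks bit1=1, bit2=1, bit4=1 (all 1) -> maybe => FALSE POSITIVE
query rat: checks bit0=1, bit5=1, bit6=1 (all 1) -> maybe => FALSE POSITIVE
False positives (alphabetical): emu ram rat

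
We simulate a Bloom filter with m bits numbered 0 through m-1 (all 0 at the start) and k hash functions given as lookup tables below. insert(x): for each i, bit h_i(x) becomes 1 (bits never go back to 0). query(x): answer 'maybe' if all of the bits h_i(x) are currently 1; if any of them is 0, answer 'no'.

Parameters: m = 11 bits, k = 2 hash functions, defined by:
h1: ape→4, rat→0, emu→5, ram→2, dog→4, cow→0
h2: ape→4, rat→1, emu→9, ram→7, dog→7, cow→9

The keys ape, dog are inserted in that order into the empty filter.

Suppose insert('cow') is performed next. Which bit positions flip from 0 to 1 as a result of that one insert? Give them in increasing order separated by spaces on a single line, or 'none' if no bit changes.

Start: bits=00000000000
After insert 'ape': sets bits 4 -> bits=00001000000
After insert 'dog': sets bits 4 7 -> bits=00001001000
insert 'cow' would touch bits 0 9; currently bit0=0, bit9=0
Bits that are 0 among those (would change 0->1): 0 9

Answer: 0 9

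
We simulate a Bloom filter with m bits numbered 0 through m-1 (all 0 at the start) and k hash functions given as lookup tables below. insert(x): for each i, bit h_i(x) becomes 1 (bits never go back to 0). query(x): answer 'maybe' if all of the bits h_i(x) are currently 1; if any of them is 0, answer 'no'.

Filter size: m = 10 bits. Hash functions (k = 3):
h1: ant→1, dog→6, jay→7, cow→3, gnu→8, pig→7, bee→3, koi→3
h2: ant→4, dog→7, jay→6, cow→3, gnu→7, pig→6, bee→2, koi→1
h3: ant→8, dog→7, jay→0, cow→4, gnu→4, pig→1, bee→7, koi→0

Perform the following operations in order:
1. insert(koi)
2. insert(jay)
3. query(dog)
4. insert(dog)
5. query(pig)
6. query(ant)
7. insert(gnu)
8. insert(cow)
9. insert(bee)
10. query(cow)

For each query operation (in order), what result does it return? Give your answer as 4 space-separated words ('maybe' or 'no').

Answer: maybe maybe no maybe

Derivation:
Start: bits=0000000000
Op 1: insert koi -> sets bits 0 1 3 -> bits=1101000000
Op 2: insert jay -> sets bits 0 6 7 -> bits=1101001100
Op 3: query dog -> checks bit6=1, bit7=1 (all 1) -> maybe
Op 4: insert dog -> sets bits 6 7 -> bits=1101001100
Op 5: query pig -> checks bit1=1, bit6=1, bit7=1 (all 1) -> maybe
Op 6: query ant -> checks bit1=1, bit4=0, bit8=0 (has a 0) -> no
Op 7: insert gnu -> sets bits 4 7 8 -> bits=1101101110
Op 8: insert cow -> sets bits 3 4 -> bits=1101101110
Op 9: insert bee -> sets bits 2 3 7 -> bits=1111101110
Op 10: query cow -> checks bit3=1, bit4=1 (all 1) -> maybe
Query results in order: maybe maybe no maybe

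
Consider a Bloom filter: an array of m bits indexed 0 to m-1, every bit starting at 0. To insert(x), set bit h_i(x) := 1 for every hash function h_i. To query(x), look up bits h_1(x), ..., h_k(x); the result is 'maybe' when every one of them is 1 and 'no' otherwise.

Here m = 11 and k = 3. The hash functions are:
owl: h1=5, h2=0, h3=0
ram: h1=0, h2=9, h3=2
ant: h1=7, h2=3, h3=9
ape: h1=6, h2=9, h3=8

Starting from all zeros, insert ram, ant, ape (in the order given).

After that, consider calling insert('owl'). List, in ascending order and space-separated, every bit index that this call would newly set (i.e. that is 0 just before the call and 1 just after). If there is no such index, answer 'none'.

Start: bits=00000000000
After insert 'ram': sets bits 0 2 9 -> bits=10100000010
After insert 'ant': sets bits 3 7 9 -> bits=10110001010
After insert 'ape': sets bits 6 8 9 -> bits=10110011110
insert 'owl' would touch bits 0 5; currently bit0=1, bit5=0
Bits that are 0 among those (would change 0->1): 5

Answer: 5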